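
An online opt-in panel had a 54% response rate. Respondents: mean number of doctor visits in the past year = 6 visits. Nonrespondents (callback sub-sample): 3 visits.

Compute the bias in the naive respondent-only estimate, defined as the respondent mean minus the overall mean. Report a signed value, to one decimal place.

+1.4

Nonresponse fraction = 1 − 0.54 = 0.46.
Bias = (nonresponse fraction) × (respondent mean − nonrespondent mean)
     = 0.46 × (6 − 3) = 0.46 × 3 = 1.38.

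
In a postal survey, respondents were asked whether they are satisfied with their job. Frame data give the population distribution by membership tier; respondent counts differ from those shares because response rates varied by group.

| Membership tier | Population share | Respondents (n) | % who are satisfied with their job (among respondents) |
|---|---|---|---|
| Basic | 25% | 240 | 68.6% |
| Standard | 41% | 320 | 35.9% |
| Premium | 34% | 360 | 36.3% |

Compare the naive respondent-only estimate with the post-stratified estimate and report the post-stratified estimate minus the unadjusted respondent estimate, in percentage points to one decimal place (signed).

Unadjusted (pooled respondent) estimate weights by respondent counts:
  (240/920)×68.6 + (320/920)×35.9 + (360/920)×36.3 = 44.587%
Post-stratifying to population shares instead:
  0.25×68.6 + 0.41×35.9 + 0.34×36.3 = 44.211%
Difference = 44.211 − 44.587 = -0.376 pp.

-0.4 percentage points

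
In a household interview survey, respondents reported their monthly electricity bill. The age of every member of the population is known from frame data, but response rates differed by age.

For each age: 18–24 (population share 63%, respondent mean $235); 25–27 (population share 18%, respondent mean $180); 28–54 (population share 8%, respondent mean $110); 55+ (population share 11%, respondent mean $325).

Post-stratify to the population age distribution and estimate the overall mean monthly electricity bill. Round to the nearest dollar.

Weight each group's respondent value by its population share:
  18–24: 0.63 × 235 = 148.05
  25–27: 0.18 × 180 = 32.4
  28–54: 0.08 × 110 = 8.8
  55+: 0.11 × 325 = 35.75
Post-stratified estimate = 225 → $225.

$225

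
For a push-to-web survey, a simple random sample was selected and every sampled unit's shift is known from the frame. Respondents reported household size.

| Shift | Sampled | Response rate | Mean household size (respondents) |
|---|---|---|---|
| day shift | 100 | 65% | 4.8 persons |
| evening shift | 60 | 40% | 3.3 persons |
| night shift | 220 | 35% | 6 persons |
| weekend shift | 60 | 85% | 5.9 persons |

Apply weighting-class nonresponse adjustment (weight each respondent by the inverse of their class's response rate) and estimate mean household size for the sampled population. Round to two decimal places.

5.35

Weighting each respondent by the inverse class response rate inflates each class back to its sampled size, so the class weight is n_sampled:
  day shift: 100 × 4.8 = 480
  evening shift: 60 × 3.3 = 198
  night shift: 220 × 6 = 1320
  weekend shift: 60 × 5.9 = 354
Adjusted estimate = 2352 / 440 = 5.34546 → 5.35.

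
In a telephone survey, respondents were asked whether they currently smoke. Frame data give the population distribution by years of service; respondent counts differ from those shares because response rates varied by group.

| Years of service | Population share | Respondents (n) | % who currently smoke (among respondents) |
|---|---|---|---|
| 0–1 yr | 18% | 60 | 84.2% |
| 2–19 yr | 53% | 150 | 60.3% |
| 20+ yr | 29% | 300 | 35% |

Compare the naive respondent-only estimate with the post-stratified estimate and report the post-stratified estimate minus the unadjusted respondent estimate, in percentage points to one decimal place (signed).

Unadjusted (pooled respondent) estimate weights by respondent counts:
  (60/510)×84.2 + (150/510)×60.3 + (300/510)×35 = 48.2294%
Post-stratified estimate weights by population shares:
  0.18×84.2 + 0.53×60.3 + 0.29×35 = 57.265%
Difference = 57.265 − 48.2294 = 9.0356 pp.

+9.0 percentage points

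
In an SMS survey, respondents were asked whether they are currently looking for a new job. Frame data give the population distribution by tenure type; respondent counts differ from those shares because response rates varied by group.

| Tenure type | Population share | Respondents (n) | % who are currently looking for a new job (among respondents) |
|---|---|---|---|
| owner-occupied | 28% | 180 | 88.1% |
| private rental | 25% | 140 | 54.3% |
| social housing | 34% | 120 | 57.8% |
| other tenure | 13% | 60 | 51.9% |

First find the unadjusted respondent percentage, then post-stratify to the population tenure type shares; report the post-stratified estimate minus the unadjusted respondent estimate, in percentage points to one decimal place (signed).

-2.4 percentage points

Without adjustment, the pooled respondent share is:
  (180/500)×88.1 + (140/500)×54.3 + (120/500)×57.8 + (60/500)×51.9 = 67.02%
Reweighting by population tenure type shares:
  0.28×88.1 + 0.25×54.3 + 0.34×57.8 + 0.13×51.9 = 64.642%
Difference = 64.642 − 67.02 = -2.378 pp.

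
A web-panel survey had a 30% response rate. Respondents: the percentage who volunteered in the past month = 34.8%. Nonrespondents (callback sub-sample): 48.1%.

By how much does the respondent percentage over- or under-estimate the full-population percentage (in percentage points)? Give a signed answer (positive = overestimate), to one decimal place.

-9.3 percentage points

Nonresponse fraction = 1 − 0.3 = 0.7.
Bias = (nonresponse fraction) × (respondent percentage − nonrespondent percentage)
     = 0.7 × (34.8 − 48.1) = 0.7 × -13.3 = -9.31.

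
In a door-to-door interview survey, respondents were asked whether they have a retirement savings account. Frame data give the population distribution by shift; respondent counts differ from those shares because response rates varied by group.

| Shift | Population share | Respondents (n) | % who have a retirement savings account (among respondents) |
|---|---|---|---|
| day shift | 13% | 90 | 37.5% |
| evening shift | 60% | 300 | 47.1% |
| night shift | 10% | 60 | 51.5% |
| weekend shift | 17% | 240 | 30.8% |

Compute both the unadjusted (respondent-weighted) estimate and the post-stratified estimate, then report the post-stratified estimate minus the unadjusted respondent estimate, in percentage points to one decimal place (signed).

Without adjustment, the pooled respondent share is:
  (90/690)×37.5 + (300/690)×47.1 + (60/690)×51.5 + (240/690)×30.8 = 40.5609%
Post-stratifying to population shares instead:
  0.13×37.5 + 0.6×47.1 + 0.1×51.5 + 0.17×30.8 = 43.521%
Difference = 43.521 − 40.5609 = 2.9601 pp.

+3.0 percentage points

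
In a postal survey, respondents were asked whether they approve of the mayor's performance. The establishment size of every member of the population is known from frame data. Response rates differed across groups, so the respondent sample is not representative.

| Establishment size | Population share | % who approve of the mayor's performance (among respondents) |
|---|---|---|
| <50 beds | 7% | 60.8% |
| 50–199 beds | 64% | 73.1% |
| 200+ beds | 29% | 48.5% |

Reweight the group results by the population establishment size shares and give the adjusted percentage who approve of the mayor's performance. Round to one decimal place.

Weight each group's respondent value by its population share:
  <50 beds: 0.07 × 60.8 = 4.256
  50–199 beds: 0.64 × 73.1 = 46.784
  200+ beds: 0.29 × 48.5 = 14.065
Post-stratified estimate = 65.105 → 65.1%.

65.1%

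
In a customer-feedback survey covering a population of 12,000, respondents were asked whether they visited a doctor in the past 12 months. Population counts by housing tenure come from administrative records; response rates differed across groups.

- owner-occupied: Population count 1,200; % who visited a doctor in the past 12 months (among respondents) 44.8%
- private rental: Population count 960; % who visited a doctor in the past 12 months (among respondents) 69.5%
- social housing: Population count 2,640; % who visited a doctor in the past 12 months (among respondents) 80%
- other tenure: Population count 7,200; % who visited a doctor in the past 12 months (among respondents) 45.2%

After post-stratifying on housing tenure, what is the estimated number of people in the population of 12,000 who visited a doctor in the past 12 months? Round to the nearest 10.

6,570

Each cell contributes its population count × the respondent rate:
  owner-occupied: 1,200 × 44.8% = 537.6
  private rental: 960 × 69.5% = 667.2
  social housing: 2,640 × 80% = 2112
  other tenure: 7,200 × 45.2% = 3254.4
Estimated total = 6571.2 → 6,570.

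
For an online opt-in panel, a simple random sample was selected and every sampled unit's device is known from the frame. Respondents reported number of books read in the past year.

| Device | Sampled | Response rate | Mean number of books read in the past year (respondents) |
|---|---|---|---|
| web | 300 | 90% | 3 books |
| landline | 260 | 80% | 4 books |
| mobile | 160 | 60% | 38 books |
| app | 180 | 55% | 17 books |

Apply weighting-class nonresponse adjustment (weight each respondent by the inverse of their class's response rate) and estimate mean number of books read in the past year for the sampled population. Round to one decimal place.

12.3

Inverse-response-rate weighting restores each class to its sampled count, so class totals weight by n_sampled:
  web: 300 × 3 = 900
  landline: 260 × 4 = 1040
  mobile: 160 × 38 = 6080
  app: 180 × 17 = 3060
Adjusted estimate = 11,080 / 900 = 12.3111 → 12.3.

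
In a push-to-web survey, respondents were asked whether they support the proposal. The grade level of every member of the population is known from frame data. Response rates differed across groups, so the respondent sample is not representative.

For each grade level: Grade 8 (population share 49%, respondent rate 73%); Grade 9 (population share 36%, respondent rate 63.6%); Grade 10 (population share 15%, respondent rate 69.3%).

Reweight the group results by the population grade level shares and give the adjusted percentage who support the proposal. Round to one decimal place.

Reweight to the known grade level distribution:
  Grade 8: 0.49 × 73 = 35.77
  Grade 9: 0.36 × 63.6 = 22.896
  Grade 10: 0.15 × 69.3 = 10.395
Post-stratified estimate = 69.061 → 69.1%.

69.1%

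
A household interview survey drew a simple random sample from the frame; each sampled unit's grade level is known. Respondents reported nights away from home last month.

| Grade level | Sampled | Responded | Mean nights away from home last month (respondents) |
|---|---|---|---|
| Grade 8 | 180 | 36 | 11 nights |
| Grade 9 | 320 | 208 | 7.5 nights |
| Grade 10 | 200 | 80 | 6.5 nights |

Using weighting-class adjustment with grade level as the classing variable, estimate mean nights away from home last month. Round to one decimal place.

Class response rates: Grade 8 36/180 = 20%, Grade 9 208/320 = 65%, Grade 10 80/200 = 40%.
Inverse-response-rate weighting restores each class to its sampled count, so class totals weight by n_sampled:
  Grade 8: 180 × 11 = 1980
  Grade 9: 320 × 7.5 = 2400
  Grade 10: 200 × 6.5 = 1300
Adjusted estimate = 5680 / 700 = 8.11429 → 8.1.

8.1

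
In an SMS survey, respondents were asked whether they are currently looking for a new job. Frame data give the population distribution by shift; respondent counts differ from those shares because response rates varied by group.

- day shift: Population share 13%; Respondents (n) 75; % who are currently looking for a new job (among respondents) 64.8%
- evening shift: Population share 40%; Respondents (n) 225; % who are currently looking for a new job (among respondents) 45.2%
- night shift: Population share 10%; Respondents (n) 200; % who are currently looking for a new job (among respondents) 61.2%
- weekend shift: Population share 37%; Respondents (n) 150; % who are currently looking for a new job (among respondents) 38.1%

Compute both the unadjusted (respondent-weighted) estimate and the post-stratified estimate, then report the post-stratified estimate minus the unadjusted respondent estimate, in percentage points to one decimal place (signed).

-4.0 percentage points

Unadjusted (pooled respondent) estimate weights by respondent counts:
  (75/650)×64.8 + (225/650)×45.2 + (200/650)×61.2 + (150/650)×38.1 = 50.7462%
Reweighting by population shift shares:
  0.13×64.8 + 0.4×45.2 + 0.1×61.2 + 0.37×38.1 = 46.721%
Difference = 46.721 − 50.7462 = -4.0252 pp.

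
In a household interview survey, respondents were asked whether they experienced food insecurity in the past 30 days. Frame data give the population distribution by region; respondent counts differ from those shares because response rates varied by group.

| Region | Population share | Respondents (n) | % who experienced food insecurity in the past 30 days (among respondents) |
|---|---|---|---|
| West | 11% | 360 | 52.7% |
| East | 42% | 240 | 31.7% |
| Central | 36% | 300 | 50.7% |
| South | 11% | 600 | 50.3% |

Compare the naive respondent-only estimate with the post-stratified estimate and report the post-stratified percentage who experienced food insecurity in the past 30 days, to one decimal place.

Unadjusted (pooled respondent) estimate weights by respondent counts:
  (360/1500)×52.7 + (240/1500)×31.7 + (300/1500)×50.7 + (600/1500)×50.3 = 47.98%
Reweighting by population region shares:
  0.11×52.7 + 0.42×31.7 + 0.36×50.7 + 0.11×50.3 = 42.896%

42.9%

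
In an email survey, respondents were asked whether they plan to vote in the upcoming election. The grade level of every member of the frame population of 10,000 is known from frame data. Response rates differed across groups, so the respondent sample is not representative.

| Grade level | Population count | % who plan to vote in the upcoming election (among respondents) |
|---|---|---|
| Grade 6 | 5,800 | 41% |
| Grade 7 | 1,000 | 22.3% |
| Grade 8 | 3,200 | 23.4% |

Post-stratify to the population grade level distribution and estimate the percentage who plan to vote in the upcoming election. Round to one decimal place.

Post-stratification weights by population share, not respondent share:
  Grade 6: (5,800/10,000) × 41 = 23.78
  Grade 7: (1,000/10,000) × 22.3 = 2.23
  Grade 8: (3,200/10,000) × 23.4 = 7.488
Post-stratified estimate = 33.498 → 33.5%.

33.5%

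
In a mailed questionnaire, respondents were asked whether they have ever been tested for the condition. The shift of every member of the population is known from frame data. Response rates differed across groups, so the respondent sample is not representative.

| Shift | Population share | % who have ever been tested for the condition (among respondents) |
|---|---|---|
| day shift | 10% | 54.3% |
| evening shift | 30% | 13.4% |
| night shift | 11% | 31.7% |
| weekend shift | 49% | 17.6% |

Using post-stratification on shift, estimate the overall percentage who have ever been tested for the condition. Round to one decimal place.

Weight each group's respondent value by its population share:
  day shift: 0.1 × 54.3 = 5.43
  evening shift: 0.3 × 13.4 = 4.02
  night shift: 0.11 × 31.7 = 3.487
  weekend shift: 0.49 × 17.6 = 8.624
Post-stratified estimate = 21.561 → 21.6%.

21.6%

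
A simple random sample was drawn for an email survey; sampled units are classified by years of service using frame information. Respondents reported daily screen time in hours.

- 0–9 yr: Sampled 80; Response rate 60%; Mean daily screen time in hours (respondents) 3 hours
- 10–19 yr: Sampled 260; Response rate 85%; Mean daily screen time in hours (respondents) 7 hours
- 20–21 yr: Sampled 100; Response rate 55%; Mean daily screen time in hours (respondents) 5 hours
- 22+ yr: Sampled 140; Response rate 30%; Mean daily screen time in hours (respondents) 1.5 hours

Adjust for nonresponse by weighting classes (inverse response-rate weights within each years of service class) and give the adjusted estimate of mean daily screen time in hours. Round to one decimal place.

4.8

Each respondent's weight = sampled/responded in their class; summing within a class gives n_sampled, so:
  0–9 yr: 80 × 3 = 240
  10–19 yr: 260 × 7 = 1820
  20–21 yr: 100 × 5 = 500
  22+ yr: 140 × 1.5 = 210
Adjusted estimate = 2770 / 580 = 4.77586 → 4.8.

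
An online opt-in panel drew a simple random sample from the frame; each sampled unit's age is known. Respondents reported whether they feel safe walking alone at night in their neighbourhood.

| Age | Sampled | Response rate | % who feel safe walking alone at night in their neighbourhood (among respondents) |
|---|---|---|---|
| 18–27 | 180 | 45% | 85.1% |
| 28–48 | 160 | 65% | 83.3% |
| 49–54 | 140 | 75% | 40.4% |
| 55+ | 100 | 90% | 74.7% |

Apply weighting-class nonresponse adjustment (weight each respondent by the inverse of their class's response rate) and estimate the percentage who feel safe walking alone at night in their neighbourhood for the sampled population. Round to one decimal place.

Inverse-response-rate weighting restores each class to its sampled count, so class totals weight by n_sampled:
  18–27: 180 × 85.1 = 15318
  28–48: 160 × 83.3 = 13,328
  49–54: 140 × 40.4 = 5656
  55+: 100 × 74.7 = 7470
Adjusted estimate = 41,772 / 580 = 72.0207 → 72.0%.

72.0%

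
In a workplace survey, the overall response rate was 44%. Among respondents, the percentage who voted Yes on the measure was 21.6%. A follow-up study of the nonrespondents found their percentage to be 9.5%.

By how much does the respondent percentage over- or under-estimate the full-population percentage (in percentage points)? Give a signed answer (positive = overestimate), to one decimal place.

+6.8 percentage points

Nonresponse fraction = 1 − 0.44 = 0.56.
Bias = (nonresponse fraction) × (respondent percentage − nonrespondent percentage)
     = 0.56 × (21.6 − 9.5) = 0.56 × 12.1 = 6.776.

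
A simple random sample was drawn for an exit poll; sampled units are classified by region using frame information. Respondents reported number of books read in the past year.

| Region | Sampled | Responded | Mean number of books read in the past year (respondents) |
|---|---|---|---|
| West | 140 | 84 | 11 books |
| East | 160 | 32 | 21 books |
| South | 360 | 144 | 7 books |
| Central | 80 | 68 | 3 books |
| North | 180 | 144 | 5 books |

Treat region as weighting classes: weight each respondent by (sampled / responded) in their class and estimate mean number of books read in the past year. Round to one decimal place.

Class response rates: West 84/140 = 60%, East 32/160 = 20%, South 144/360 = 40%, Central 68/80 = 85%, North 144/180 = 80%.
Inverse-response-rate weighting restores each class to its sampled count, so class totals weight by n_sampled:
  West: 140 × 11 = 1540
  East: 160 × 21 = 3360
  South: 360 × 7 = 2520
  Central: 80 × 3 = 240
  North: 180 × 5 = 900
Adjusted estimate = 8560 / 920 = 9.30435 → 9.3.

9.3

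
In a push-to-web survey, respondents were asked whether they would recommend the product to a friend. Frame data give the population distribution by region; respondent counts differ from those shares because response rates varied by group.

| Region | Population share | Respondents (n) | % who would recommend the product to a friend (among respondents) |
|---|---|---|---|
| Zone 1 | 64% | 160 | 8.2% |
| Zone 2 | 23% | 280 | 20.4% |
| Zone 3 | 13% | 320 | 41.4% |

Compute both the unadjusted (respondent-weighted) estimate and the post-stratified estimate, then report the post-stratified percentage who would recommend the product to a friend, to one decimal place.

Naive respondent-only estimate (weights = respondent counts):
  (160/760)×8.2 + (280/760)×20.4 + (320/760)×41.4 = 26.6737%
Post-stratified estimate weights by population shares:
  0.64×8.2 + 0.23×20.4 + 0.13×41.4 = 15.322%

15.3%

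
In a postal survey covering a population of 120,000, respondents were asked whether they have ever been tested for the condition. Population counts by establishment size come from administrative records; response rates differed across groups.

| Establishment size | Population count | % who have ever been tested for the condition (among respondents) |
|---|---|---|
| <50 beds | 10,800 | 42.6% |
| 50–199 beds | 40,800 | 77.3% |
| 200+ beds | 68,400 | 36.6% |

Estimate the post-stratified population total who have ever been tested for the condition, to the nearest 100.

Apply each group's respondent rate to its population count:
  <50 beds: 10,800 × 42.6% = 4600.8
  50–199 beds: 40,800 × 77.3% = 31538.4
  200+ beds: 68,400 × 36.6% = 25034.4
Estimated total = 61173.6 → 61,200.

61,200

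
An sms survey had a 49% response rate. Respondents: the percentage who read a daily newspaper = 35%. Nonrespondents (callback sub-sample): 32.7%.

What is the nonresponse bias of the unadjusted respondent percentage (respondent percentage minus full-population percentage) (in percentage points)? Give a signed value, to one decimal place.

+1.2 percentage points

Nonresponse fraction = 1 − 0.49 = 0.51.
Bias = (nonresponse fraction) × (respondent percentage − nonrespondent percentage)
     = 0.51 × (35 − 32.7) = 0.51 × 2.3 = 1.173.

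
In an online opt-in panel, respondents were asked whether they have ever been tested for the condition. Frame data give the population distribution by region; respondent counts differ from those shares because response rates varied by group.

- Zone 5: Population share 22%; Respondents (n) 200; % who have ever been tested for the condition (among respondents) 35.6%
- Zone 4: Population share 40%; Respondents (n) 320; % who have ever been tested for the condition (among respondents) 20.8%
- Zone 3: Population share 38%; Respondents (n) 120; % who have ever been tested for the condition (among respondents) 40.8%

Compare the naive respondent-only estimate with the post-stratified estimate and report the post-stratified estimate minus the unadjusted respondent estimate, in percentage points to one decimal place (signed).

Unadjusted (pooled respondent) estimate weights by respondent counts:
  (200/640)×35.6 + (320/640)×20.8 + (120/640)×40.8 = 29.175%
Post-stratifying to population shares instead:
  0.22×35.6 + 0.4×20.8 + 0.38×40.8 = 31.656%
Difference = 31.656 − 29.175 = 2.481 pp.

+2.5 percentage points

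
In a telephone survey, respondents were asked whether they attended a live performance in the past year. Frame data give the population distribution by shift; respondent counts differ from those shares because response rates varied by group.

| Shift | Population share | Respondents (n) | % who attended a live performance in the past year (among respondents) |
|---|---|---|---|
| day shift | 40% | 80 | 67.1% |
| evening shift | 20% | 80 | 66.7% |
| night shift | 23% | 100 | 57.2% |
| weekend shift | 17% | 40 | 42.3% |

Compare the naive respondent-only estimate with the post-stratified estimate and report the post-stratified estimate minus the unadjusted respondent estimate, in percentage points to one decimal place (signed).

Naive respondent-only estimate (weights = respondent counts):
  (80/300)×67.1 + (80/300)×66.7 + (100/300)×57.2 + (40/300)×42.3 = 60.3867%
Post-stratified estimate weights by population shares:
  0.4×67.1 + 0.2×66.7 + 0.23×57.2 + 0.17×42.3 = 60.527%
Difference = 60.527 − 60.3867 = 0.1403 pp.

+0.1 percentage points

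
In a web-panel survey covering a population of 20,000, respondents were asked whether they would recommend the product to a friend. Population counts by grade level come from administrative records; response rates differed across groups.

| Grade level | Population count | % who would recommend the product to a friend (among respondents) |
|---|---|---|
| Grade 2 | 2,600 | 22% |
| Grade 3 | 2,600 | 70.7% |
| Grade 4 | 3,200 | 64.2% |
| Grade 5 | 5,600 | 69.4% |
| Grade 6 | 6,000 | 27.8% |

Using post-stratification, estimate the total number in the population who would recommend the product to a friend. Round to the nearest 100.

Estimated count per cell = population count × respondent percentage:
  Grade 2: 2,600 × 22% = 572
  Grade 3: 2,600 × 70.7% = 1838.2
  Grade 4: 3,200 × 64.2% = 2054.4
  Grade 5: 5,600 × 69.4% = 3886.4
  Grade 6: 6,000 × 27.8% = 1668
Estimated total = 10,019 → 10,000.

10,000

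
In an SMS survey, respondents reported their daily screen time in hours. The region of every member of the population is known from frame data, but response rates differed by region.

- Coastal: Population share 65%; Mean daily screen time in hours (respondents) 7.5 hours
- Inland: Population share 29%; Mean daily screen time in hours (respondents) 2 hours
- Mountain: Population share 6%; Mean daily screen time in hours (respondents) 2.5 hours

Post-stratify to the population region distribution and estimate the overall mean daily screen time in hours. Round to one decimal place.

Each cell contributes population-share × respondent value:
  Coastal: 0.65 × 7.5 = 4.875
  Inland: 0.29 × 2 = 0.58
  Mountain: 0.06 × 2.5 = 0.15
Post-stratified estimate = 5.605 → 5.6.

5.6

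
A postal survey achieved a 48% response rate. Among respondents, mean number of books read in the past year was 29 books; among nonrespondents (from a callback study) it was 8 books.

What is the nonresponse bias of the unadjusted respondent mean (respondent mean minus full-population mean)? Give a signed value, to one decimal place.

Nonresponse fraction = 1 − 0.48 = 0.52.
Bias = (nonresponse fraction) × (respondent mean − nonrespondent mean)
     = 0.52 × (29 − 8) = 0.52 × 21 = 10.92.

+10.9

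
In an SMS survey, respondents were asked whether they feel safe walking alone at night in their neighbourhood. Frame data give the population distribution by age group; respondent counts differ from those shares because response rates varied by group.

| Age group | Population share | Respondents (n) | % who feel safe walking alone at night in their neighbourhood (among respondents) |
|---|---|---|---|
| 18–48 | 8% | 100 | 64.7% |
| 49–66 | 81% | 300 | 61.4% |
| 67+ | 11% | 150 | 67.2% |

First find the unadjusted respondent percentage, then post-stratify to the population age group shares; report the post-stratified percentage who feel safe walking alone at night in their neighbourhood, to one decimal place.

62.3%

Without adjustment, the pooled respondent share is:
  (100/550)×64.7 + (300/550)×61.4 + (150/550)×67.2 = 63.5818%
Reweighting by population age group shares:
  0.08×64.7 + 0.81×61.4 + 0.11×67.2 = 62.302%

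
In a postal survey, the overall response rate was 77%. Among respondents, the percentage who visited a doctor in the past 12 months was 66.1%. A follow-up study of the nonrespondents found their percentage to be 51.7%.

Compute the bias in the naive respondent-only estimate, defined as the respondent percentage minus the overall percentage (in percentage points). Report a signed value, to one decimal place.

Nonresponse fraction = 1 − 0.77 = 0.23.
Bias = (nonresponse fraction) × (respondent percentage − nonrespondent percentage)
     = 0.23 × (66.1 − 51.7) = 0.23 × 14.4 = 3.312.

+3.3 percentage points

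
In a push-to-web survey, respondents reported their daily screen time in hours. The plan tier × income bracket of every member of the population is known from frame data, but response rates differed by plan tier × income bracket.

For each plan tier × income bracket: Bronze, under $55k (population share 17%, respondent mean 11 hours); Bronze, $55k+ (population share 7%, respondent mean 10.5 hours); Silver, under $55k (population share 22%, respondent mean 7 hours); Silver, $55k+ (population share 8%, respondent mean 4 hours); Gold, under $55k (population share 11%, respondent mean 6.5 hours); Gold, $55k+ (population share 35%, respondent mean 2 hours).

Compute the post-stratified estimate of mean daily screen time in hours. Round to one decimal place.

5.9

Each cell contributes population-share × respondent value:
  Bronze, under $55k: 0.17 × 11 = 1.87
  Bronze, $55k+: 0.07 × 10.5 = 0.735
  Silver, under $55k: 0.22 × 7 = 1.54
  Silver, $55k+: 0.08 × 4 = 0.32
  Gold, under $55k: 0.11 × 6.5 = 0.715
  Gold, $55k+: 0.35 × 2 = 0.7
Post-stratified estimate = 5.88 → 5.9.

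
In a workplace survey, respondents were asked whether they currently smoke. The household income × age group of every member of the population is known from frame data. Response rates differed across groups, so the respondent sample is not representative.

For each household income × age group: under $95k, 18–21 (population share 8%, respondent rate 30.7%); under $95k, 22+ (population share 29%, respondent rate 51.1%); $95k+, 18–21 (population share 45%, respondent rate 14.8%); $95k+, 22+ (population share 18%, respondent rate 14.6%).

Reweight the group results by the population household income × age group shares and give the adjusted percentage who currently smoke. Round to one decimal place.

26.6%

Each cell contributes population-share × respondent value:
  under $95k, 18–21: 0.08 × 30.7 = 2.456
  under $95k, 22+: 0.29 × 51.1 = 14.819
  $95k+, 18–21: 0.45 × 14.8 = 6.66
  $95k+, 22+: 0.18 × 14.6 = 2.628
Post-stratified estimate = 26.563 → 26.6%.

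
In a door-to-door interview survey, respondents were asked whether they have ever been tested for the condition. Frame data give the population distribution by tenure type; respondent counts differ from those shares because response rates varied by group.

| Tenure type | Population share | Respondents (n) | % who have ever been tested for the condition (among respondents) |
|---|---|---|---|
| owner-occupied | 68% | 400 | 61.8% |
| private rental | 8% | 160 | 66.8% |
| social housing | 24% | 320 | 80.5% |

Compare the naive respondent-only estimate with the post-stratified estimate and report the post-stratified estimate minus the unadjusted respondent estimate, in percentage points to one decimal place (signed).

-2.8 percentage points

Without adjustment, the pooled respondent share is:
  (400/880)×61.8 + (160/880)×66.8 + (320/880)×80.5 = 69.5091%
Post-stratified estimate weights by population shares:
  0.68×61.8 + 0.08×66.8 + 0.24×80.5 = 66.688%
Difference = 66.688 − 69.5091 = -2.8211 pp.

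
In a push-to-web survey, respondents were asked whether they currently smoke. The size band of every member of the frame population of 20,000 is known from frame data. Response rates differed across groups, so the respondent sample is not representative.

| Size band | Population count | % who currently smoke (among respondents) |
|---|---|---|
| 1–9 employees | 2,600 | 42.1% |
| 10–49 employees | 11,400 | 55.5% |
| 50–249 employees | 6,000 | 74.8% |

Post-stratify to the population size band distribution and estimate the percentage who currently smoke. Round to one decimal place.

59.5%

Post-stratification weights by population share, not respondent share:
  1–9 employees: (2,600/20,000) × 42.1 = 5.473
  10–49 employees: (11,400/20,000) × 55.5 = 31.635
  50–249 employees: (6,000/20,000) × 74.8 = 22.44
Post-stratified estimate = 59.548 → 59.5%.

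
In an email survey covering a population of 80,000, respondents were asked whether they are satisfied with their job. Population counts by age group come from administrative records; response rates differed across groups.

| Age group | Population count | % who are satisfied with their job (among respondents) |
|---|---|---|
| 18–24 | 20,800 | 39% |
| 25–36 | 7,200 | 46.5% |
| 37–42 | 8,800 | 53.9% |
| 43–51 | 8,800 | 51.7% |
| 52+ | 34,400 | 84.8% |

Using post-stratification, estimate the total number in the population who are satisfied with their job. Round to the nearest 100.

Each cell contributes its population count × the respondent rate:
  18–24: 20,800 × 39% = 8112
  25–36: 7,200 × 46.5% = 3348
  37–42: 8,800 × 53.9% = 4743.2
  43–51: 8,800 × 51.7% = 4549.6
  52+: 34,400 × 84.8% = 29171.2
Estimated total = 49,924 → 49,900.

49,900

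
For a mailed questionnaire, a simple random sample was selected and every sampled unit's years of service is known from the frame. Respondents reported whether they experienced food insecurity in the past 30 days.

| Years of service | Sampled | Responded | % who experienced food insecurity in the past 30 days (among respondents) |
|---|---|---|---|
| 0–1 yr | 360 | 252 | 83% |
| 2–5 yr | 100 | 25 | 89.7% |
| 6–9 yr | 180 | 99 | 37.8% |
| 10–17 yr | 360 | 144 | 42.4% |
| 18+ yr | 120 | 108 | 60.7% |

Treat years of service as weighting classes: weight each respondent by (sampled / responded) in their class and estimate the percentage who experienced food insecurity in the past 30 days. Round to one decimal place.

60.9%

Response rates by class: 0–1 yr 252/360 = 70%, 2–5 yr 25/100 = 25%, 6–9 yr 99/180 = 55%, 10–17 yr 144/360 = 40%, 18+ yr 108/120 = 90%.
With weight = n_sampled/n_responded per class, the weighted class total is n_sampled:
  0–1 yr: 360 × 83 = 29,880
  2–5 yr: 100 × 89.7 = 8970
  6–9 yr: 180 × 37.8 = 6804
  10–17 yr: 360 × 42.4 = 15,264
  18+ yr: 120 × 60.7 = 7284
Adjusted estimate = 68,202 / 1,120 = 60.8946 → 60.9%.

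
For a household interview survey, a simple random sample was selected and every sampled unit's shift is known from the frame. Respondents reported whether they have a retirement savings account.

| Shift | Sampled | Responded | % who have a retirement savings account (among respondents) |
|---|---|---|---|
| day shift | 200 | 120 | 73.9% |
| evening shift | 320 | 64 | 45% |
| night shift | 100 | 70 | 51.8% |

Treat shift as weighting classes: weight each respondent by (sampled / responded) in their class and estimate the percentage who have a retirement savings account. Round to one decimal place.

55.4%

Response rates by class: day shift 120/200 = 60%, evening shift 64/320 = 20%, night shift 70/100 = 70%.
Weighting each respondent by the inverse class response rate inflates each class back to its sampled size, so the class weight is n_sampled:
  day shift: 200 × 73.9 = 14780
  evening shift: 320 × 45 = 14,400
  night shift: 100 × 51.8 = 5180
Adjusted estimate = 34,360 / 620 = 55.4194 → 55.4%.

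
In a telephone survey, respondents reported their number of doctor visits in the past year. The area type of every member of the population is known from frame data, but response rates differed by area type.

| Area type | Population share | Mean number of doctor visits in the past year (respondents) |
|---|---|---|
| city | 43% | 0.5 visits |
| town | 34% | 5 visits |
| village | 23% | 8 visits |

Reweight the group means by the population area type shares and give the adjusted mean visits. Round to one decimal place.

3.8

Reweight to the known area type distribution:
  city: 0.43 × 0.5 = 0.215
  town: 0.34 × 5 = 1.7
  village: 0.23 × 8 = 1.84
Post-stratified estimate = 3.755 → 3.8.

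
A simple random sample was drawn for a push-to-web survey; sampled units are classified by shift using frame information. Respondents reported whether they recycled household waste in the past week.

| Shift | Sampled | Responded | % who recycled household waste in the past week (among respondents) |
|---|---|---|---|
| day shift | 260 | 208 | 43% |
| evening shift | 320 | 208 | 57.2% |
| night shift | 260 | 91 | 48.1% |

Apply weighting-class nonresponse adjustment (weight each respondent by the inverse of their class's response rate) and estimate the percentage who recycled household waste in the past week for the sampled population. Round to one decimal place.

Response rates by class: day shift 208/260 = 80%, evening shift 208/320 = 65%, night shift 91/260 = 35%.
With weight = n_sampled/n_responded per class, the weighted class total is n_sampled:
  day shift: 260 × 43 = 11,180
  evening shift: 320 × 57.2 = 18,304
  night shift: 260 × 48.1 = 12,506
Adjusted estimate = 41,990 / 840 = 49.9881 → 50.0%.

50.0%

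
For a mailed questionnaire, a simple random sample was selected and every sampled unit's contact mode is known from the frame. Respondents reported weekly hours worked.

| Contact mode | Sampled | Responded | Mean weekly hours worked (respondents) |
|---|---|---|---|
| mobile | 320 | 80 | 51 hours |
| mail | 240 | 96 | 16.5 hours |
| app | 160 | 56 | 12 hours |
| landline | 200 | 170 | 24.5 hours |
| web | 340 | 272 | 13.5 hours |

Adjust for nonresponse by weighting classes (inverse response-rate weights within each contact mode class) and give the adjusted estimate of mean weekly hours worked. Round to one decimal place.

Class response rates: mobile 80/320 = 25%, mail 96/240 = 40%, app 56/160 = 35%, landline 170/200 = 85%, web 272/340 = 80%.
Weighting each respondent by the inverse class response rate inflates each class back to its sampled size, so the class weight is n_sampled:
  mobile: 320 × 51 = 16,320
  mail: 240 × 16.5 = 3960
  app: 160 × 12 = 1920
  landline: 200 × 24.5 = 4900
  web: 340 × 13.5 = 4590
Adjusted estimate = 31,690 / 1,260 = 25.1508 → 25.2.

25.2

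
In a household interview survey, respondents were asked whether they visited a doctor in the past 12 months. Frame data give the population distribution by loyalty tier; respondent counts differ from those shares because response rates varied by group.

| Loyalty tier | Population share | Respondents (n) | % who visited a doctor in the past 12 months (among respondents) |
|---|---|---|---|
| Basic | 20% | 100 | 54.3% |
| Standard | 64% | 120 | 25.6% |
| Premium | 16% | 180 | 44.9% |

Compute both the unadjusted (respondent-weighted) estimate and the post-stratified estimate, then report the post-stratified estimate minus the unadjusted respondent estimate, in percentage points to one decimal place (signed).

Without adjustment, the pooled respondent share is:
  (100/400)×54.3 + (120/400)×25.6 + (180/400)×44.9 = 41.46%
Post-stratifying to population shares instead:
  0.2×54.3 + 0.64×25.6 + 0.16×44.9 = 34.428%
Difference = 34.428 − 41.46 = -7.032 pp.

-7.0 percentage points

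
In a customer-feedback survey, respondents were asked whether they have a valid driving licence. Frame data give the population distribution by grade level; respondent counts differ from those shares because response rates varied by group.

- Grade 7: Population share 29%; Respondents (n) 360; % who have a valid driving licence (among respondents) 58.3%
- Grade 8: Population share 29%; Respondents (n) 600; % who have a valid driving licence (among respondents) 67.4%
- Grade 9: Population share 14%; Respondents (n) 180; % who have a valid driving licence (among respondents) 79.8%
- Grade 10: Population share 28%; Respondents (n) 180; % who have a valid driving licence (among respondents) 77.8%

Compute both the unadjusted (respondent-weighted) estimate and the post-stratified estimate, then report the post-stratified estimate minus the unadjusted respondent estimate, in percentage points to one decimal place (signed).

+1.4 percentage points

Without adjustment, the pooled respondent share is:
  (360/1320)×58.3 + (600/1320)×67.4 + (180/1320)×79.8 + (180/1320)×77.8 = 68.0273%
Post-stratifying to population shares instead:
  0.29×58.3 + 0.29×67.4 + 0.14×79.8 + 0.28×77.8 = 69.409%
Difference = 69.409 − 68.0273 = 1.3817 pp.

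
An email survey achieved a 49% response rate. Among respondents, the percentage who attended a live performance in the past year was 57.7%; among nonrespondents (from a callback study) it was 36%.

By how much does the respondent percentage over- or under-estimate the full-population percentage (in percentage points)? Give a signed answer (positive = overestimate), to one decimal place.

Nonresponse fraction = 1 − 0.49 = 0.51.
Bias = (nonresponse fraction) × (respondent percentage − nonrespondent percentage)
     = 0.51 × (57.7 − 36) = 0.51 × 21.7 = 11.067.

+11.1 percentage points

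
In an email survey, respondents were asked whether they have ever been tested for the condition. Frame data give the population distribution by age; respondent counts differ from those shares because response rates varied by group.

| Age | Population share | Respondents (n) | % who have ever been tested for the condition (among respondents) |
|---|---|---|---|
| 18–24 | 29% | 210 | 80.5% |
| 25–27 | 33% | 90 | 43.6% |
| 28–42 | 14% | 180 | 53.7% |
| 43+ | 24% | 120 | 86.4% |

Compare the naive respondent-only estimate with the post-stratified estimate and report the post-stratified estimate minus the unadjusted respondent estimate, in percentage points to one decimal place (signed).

-2.1 percentage points

Unadjusted (pooled respondent) estimate weights by respondent counts:
  (210/600)×80.5 + (90/600)×43.6 + (180/600)×53.7 + (120/600)×86.4 = 68.105%
Post-stratified estimate weights by population shares:
  0.29×80.5 + 0.33×43.6 + 0.14×53.7 + 0.24×86.4 = 65.987%
Difference = 65.987 − 68.105 = -2.118 pp.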